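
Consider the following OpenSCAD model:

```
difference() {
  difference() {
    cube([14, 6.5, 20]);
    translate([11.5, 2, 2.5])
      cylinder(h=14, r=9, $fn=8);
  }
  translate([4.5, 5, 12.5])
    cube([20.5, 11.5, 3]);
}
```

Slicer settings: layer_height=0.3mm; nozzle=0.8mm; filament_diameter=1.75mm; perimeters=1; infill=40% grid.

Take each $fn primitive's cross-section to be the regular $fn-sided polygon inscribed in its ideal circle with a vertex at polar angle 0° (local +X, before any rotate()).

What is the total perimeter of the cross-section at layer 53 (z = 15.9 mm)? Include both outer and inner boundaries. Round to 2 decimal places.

At z = 15.9 mm: the cube (footprint 14×6.5) is included at this height (perimeter 41.00 mm); the cylinder at (11.5, 2): section is a regular 8-gon, circumradius r=9 (perimeter = 2·8·9.000·sin(180°/8) = 55.11 mm); Subtracting the remaining from the first: starting from the 14×6.5 cube, the r=9 cylinder at (11.5, 2) partially overlaps it — only the 69.73 mm² overlap (of its 229.10 mm²) is removed, clipping the outline — boundary = 21.23 mm; the cube at (4.5, 5) is absent (z outside [12.5, 15.5]); Subtracting the remaining from the first: none of the subtracted shapes is present at this height, so that combined region is unchanged — boundary = 21.23 mm. Overall, the cross-section is a single solid region. Total boundary length (outer) = 21.23 mm.

21.23 mm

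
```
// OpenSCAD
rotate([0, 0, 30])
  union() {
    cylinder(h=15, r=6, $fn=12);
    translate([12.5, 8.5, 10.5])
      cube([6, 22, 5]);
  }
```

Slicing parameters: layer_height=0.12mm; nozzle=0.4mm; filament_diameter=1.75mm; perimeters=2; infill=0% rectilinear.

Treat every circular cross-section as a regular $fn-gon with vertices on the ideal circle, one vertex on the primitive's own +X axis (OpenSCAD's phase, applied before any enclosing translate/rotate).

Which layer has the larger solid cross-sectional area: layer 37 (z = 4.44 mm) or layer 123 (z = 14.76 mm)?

layer 123 (z = 14.76 mm)

Layer 37 (z = 4.44): the cylinder: section is a regular 12-gon, circumradius r=6 (area = (12/2)·6.000²·sin(360°/12) = 108.00 mm²); the cube at (12.5, 8.5) is not intersected at this z (z outside [10.5, 15.5]); Taking the union: only the r=6 cylinder is present, so the union is just that shape — area = 108.00 mm²; (whole slice rotated 30° about Z — lengths, areas and connectivity unchanged). So its area = 108.00 mm². Layer 123 (z = 14.76): the r=6 cylinder contributes a regular 12-gon of circumradius 6 (area = (12/2)·6.000²·sin(360°/12) = 108.00 mm²); the 6×22 cube at (12.5, 8.5) contributes its full rectangle (area 132.00 mm²); Combining (union): the 2 present regions are separate (no shared area or edge), so areas and boundary lengths simply add and each stays a separate island — area = 240.00 mm²; (whole slice rotated 30° about Z — lengths, areas and connectivity unchanged). So its area = 240.00 mm². Layer 123 is larger (240.00 vs 108.00 mm²).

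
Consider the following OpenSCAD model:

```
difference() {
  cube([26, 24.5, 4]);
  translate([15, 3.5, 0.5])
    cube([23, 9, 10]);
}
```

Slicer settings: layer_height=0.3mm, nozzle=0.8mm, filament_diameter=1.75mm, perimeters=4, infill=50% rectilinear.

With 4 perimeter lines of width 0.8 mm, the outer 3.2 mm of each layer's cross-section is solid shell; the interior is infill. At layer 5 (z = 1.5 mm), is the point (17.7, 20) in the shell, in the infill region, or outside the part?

At z = 1.5 mm: the cube is present — its section is the full 26×24.5 rectangle; the cube at (15, 3.5) is present — its section is the full 23×9 rectangle; After the difference (first − rest): starting from the 26×24.5 cube, the 23×9 cube at (15, 3.5) partially overlaps it — only the 99.00 mm² overlap (of its 207.00 mm²) is removed, clipping the outline — 1 connected region. Overall, the cross-section is a single solid region. The nearest boundary edge runs (0.00, 24.50)→(26.00, 24.50); distance from the point to it = 4.50 mm. The point is inside the cross-section and 4.50 mm from the nearest boundary — more than the 3.2 mm shell width (4 × 0.8), so it's in the infill interior.

infill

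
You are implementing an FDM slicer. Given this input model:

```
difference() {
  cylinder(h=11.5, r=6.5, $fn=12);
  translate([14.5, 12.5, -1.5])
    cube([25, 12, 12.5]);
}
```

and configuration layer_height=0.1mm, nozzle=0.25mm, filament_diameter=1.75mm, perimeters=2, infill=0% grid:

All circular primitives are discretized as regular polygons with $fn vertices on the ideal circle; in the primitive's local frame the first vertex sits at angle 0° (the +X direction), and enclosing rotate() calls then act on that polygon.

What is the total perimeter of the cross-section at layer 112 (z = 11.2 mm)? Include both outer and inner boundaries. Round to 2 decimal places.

At z = 11.2 mm: the r=6.5 cylinder contributes a regular 12-gon of circumradius 6.5 (perimeter = 2·12·6.500·sin(180°/12) = 40.38 mm); the cube at (14.5, 12.5) does not reach this height (z outside [-1.5, 11]); Subtracting the remaining from the first: none of the subtracted shapes is present at this height, so the r=6.5 cylinder is unchanged — boundary = 40.38 mm. Overall, the cross-section is a single solid region. Total boundary length (outer) = 40.38 mm.

40.38 mm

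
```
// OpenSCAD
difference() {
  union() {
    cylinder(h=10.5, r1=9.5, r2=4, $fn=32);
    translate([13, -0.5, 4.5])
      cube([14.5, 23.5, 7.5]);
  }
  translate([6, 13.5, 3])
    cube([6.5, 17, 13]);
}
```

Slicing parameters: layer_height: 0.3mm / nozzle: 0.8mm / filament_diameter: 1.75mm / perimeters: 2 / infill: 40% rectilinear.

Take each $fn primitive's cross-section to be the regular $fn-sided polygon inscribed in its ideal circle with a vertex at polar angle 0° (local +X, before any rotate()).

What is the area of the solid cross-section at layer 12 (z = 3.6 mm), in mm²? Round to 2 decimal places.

180.97 mm²

At z = 3.6 mm: the cone (r1=9.5→r2=4) has section circumradius 7.614 here — a regular 32-gon (area = (32/2)·7.614²·sin(360°/32) = 180.97 mm²); the cube at (13, -0.5) does not reach this height (z outside [4.5, 12]); Taking the union: only the cone is present, so the union is just that shape — area = 180.97 mm²; the cube at (6, 13.5) is present — its section is the full 6.5×17 rectangle (area 110.50 mm²); Subtracting the remaining from the first: starting from the result so far (180.97 mm²), the 6.5×17 cube at (6, 13.5) misses the remaining region (no effect) — area = 180.97 mm². Overall, the cross-section is a single solid region. Net area = 180.97 mm².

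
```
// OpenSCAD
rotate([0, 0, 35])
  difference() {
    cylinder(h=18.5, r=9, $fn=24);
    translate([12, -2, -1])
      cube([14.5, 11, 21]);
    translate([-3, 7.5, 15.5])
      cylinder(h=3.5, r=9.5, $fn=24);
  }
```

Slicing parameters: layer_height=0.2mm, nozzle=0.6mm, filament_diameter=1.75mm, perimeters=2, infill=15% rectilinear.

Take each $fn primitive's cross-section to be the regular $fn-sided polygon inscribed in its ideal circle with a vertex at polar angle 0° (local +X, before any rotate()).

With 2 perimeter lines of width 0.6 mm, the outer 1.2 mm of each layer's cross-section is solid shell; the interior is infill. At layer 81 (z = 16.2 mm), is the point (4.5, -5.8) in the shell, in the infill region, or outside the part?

infill

At z = 16.2 mm: the r=9 cylinder contributes a regular 24-gon of circumradius 9; the cube at (12, -2) is present — its section is the full 14.5×11 rectangle; the r=9.5 cylinder at (-3, 7.5) gives a regular 24-gon of circumradius 9.5 (constant along its height); Taking the first minus the rest: starting from the r=9 cylinder, the 14.5×11 cube at (12, -2) misses the remaining region (no effect); the r=9.5 cylinder at (-3, 7.5) partially overlaps it — only the 121.95 mm² overlap (of its 280.30 mm²) is removed, clipping the outline — 1 connected region; (whole slice rotated 35° about Z — lengths, areas and connectivity unchanged). Overall, the cross-section is a single solid region. Undo the 35° rotation: the query point maps to (0.359, -7.332) in the un-rotated model frame. The nearest boundary edge runs (2.33, -8.69)→(-0.00, -9.00); distance from the point to it = 1.61 mm. The point is inside the cross-section and 1.61 mm from the nearest boundary — more than the 1.2 mm shell width (2 × 0.6), so it's in the infill interior.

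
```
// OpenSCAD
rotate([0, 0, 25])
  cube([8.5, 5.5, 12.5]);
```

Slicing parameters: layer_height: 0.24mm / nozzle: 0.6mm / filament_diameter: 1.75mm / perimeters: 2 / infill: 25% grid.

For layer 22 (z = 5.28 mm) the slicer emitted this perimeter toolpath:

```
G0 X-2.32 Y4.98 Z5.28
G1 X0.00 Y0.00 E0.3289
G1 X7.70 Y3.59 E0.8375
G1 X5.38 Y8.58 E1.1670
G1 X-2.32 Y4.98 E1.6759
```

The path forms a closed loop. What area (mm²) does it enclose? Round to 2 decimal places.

46.72 mm²

Apply the shoelace formula to the sequence of (X, Y) vertices; enclosed area = 46.72 mm².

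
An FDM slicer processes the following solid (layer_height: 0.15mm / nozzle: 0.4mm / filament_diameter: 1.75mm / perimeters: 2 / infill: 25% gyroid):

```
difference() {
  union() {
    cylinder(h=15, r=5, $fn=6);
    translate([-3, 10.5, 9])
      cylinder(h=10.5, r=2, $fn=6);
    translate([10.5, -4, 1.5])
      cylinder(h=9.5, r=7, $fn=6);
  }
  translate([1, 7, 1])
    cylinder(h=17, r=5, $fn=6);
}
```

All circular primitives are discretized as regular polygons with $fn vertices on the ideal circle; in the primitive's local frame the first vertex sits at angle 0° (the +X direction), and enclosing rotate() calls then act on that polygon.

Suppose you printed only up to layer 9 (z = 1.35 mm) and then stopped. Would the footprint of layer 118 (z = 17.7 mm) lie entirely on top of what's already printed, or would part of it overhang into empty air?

Compare the two slices. At z = 1.35: the r=5 cylinder gives a regular 6-gon of circumradius 5 (constant along its height) (area = (6/2)·5.000²·sin(360°/6) = 64.95 mm²); the cylinder at (-3, 10.5) does not reach this height (z outside [9, 19.5]); the cylinder at (10.5, -4) is not intersected at this z (z outside [1.5, 11]); Merging all regions: only the r=5 cylinder is present, so the union is just that shape — area = 64.95 mm²; the cylinder at (1, 7): section is a regular 6-gon, circumradius r=5 (area = (6/2)·5.000²·sin(360°/6) = 64.95 mm²); Subtracting the remaining from the first: starting from the result so far (64.95 mm²), the r=5 cylinder at (1, 7) partially overlaps it — only the 8.23 mm² overlap (of its 64.95 mm²) is removed, clipping the outline — area = 56.72 mm². At z = 17.7: the cylinder is absent (z outside [0, 15]); the cylinder at (-3, 10.5): section is a regular 6-gon, circumradius r=2 (area = (6/2)·2.000²·sin(360°/6) = 10.39 mm²); the cylinder at (10.5, -4) is absent (z outside [1.5, 11]); Taking the union: only the r=2 cylinder at (-3, 10.5) is present, so the union is just that shape — area = 10.39 mm²; the r=5 cylinder at (1, 7) gives a regular 6-gon of circumradius 5 (constant along its height) (area = (6/2)·5.000²·sin(360°/6) = 64.95 mm²); After the difference (first − rest): starting from that combined region (10.39 mm²), the r=5 cylinder at (1, 7) partially overlaps it — only the 2.11 mm² overlap (of its 64.95 mm²) is removed, clipping the outline — area = 8.28 mm². Checking containment: at z = 17.7 the cross-section extends beyond the z = 1.35 cross-section by about 8.28 mm².

part overhangs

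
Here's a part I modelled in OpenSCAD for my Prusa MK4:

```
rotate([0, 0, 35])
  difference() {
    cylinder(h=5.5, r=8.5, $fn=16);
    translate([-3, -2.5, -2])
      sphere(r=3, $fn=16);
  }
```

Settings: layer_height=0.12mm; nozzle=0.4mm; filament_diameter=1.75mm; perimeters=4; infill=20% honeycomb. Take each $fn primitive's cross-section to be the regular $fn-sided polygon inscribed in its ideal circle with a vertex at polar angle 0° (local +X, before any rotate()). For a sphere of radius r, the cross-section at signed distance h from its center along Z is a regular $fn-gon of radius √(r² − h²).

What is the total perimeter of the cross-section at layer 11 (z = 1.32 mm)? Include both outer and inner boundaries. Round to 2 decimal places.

At z = 1.32 mm: the r=8.5 cylinder gives a regular 16-gon of circumradius 8.5 (constant along its height) (perimeter = 2·16·8.500·sin(180°/16) = 53.06 mm); the sphere at (-3, -2.5) does not reach this height (|z−center|=3.320 > r=3); Subtracting the remaining from the first: none of the subtracted shapes is present at this height, so the r=8.5 cylinder is unchanged — boundary = 53.06 mm; (whole slice rotated 35° about Z — lengths, areas and connectivity unchanged). Overall, the cross-section is a single solid region. Total boundary length (outer) = 53.06 mm.

53.06 mm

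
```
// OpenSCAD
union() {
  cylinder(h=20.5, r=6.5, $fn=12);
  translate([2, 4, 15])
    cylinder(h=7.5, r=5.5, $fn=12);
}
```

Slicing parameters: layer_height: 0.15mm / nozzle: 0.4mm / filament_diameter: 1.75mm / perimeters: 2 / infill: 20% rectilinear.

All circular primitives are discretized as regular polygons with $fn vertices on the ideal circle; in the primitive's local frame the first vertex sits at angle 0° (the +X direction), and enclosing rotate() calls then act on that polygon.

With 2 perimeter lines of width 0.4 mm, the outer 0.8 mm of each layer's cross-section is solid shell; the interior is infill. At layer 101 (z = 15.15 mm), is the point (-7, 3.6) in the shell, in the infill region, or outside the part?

outside

At z = 15.15 mm: the r=6.5 cylinder gives a regular 12-gon of circumradius 6.5 (constant along its height); the cylinder at (2, 4): section is a regular 12-gon, circumradius r=5.5; Combining (union): the regions partially overlap (shared area 56.15 mm²), so overlapping operands fuse into one piece — 1 connected region. Overall, the cross-section is a single solid region. The nearest boundary edge runs (-6.50, 0.00)→(-5.63, 3.25); distance from the point to it = 1.41 mm. The point is not inside any of the regions above, so it lies outside the cross-section (1.41 mm from the nearest boundary).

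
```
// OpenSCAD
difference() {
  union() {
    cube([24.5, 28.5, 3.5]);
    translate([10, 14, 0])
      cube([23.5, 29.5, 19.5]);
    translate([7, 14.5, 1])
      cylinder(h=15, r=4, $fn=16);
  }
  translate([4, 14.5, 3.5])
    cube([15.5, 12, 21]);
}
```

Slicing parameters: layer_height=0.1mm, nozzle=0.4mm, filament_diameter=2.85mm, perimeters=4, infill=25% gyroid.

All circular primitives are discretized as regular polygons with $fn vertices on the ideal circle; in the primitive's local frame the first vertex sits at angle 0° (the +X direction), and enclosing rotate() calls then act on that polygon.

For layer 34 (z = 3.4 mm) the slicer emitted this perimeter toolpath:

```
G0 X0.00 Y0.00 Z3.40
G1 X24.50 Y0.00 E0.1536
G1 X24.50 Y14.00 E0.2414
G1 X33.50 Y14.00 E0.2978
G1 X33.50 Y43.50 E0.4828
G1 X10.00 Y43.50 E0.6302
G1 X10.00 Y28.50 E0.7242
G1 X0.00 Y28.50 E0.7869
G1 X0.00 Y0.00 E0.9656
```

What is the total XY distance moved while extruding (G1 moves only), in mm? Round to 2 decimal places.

Sum the Euclidean lengths of each G1 segment: total = 154.00 mm.

154.00 mm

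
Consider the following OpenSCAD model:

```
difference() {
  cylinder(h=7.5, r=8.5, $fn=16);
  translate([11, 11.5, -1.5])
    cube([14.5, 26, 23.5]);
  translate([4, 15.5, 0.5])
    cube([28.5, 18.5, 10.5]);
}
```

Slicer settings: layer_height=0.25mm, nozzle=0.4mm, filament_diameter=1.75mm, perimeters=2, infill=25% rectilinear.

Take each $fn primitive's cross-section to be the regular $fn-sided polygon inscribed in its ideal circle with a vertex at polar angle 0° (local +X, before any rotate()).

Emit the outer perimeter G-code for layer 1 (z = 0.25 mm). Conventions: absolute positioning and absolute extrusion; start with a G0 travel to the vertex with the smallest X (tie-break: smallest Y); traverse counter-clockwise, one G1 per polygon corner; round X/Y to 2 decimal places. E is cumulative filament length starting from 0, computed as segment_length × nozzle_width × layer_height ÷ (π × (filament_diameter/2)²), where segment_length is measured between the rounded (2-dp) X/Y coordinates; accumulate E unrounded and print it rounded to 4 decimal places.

G0 X-8.50 Y0.00 Z0.25
G1 X-7.85 Y-3.25 E0.1378
G1 X-6.01 Y-6.01 E0.2757
G1 X-3.25 Y-7.85 E0.4136
G1 X0.00 Y-8.50 E0.5514
G1 X3.25 Y-7.85 E0.6892
G1 X6.01 Y-6.01 E0.8271
G1 X7.85 Y-3.25 E0.9650
G1 X8.50 Y0.00 E1.1028
G1 X7.85 Y3.25 E1.2406
G1 X6.01 Y6.01 E1.3785
G1 X3.25 Y7.85 E1.5164
G1 X0.00 Y8.50 E1.6542
G1 X-3.25 Y7.85 E1.7920
G1 X-6.01 Y6.01 E1.9299
G1 X-7.85 Y3.25 E2.0678
G1 X-8.50 Y0.00 E2.2056

At z = 0.25 mm: the r=8.5 cylinder gives a regular 16-gon of circumradius 8.5 (constant along its height); the cube at (11, 11.5) (footprint 14.5×26) is included at this height; the cube at (4, 15.5) is absent (z outside [0.5, 11]); After the difference (first − rest): starting from the r=8.5 cylinder, the 14.5×26 cube at (11, 11.5) misses the remaining region (no effect) — 1 connected region. The outline is a single polygon with 16 vertices. Extrusion per mm of travel: 0.4 × 0.25 / (π × 0.875²) = 0.041575. Accumulating E over each segment gives final E = 2.2056.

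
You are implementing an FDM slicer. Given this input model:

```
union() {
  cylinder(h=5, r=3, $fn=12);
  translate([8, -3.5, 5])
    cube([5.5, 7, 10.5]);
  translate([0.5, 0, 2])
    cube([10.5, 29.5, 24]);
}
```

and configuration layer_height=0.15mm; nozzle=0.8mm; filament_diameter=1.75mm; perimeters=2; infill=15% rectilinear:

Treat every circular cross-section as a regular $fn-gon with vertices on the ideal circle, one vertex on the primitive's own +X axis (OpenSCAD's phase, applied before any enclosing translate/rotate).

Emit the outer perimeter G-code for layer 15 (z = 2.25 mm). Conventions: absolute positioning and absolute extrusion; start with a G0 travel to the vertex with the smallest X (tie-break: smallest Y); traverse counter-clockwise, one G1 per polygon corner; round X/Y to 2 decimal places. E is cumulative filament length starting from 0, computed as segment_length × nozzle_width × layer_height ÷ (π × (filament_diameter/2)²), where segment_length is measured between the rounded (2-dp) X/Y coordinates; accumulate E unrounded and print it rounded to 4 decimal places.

G0 X-3.00 Y0.00 Z2.25
G1 X-2.60 Y-1.50 E0.0775
G1 X-1.50 Y-2.60 E0.1551
G1 X0.00 Y-3.00 E0.2325
G1 X1.50 Y-2.60 E0.3100
G1 X2.60 Y-1.50 E0.3876
G1 X3.00 Y0.00 E0.4650
G1 X11.00 Y0.00 E0.8641
G1 X11.00 Y29.50 E2.3359
G1 X0.50 Y29.50 E2.8598
G1 X0.50 Y2.87 E4.1883
G1 X0.00 Y3.00 E4.2141
G1 X-1.50 Y2.60 E4.2916
G1 X-2.60 Y1.50 E4.3692
G1 X-3.00 Y0.00 E4.4466

At z = 2.25 mm: the r=3 cylinder contributes a regular 12-gon of circumradius 3; the cube at (8, -3.5) does not reach this height (z outside [5, 15.5]); the cube at (0.5, 0) (footprint 10.5×29.5) is included at this height; Merging all regions: the regions partially overlap (shared area 5.28 mm²), so overlapping operands fuse into one piece — 1 connected region. The outline is a single polygon with 14 vertices. Extrusion per mm of travel: 0.8 × 0.15 / (π × 0.875²) = 0.049890. Accumulating E over each segment gives final E = 4.4466.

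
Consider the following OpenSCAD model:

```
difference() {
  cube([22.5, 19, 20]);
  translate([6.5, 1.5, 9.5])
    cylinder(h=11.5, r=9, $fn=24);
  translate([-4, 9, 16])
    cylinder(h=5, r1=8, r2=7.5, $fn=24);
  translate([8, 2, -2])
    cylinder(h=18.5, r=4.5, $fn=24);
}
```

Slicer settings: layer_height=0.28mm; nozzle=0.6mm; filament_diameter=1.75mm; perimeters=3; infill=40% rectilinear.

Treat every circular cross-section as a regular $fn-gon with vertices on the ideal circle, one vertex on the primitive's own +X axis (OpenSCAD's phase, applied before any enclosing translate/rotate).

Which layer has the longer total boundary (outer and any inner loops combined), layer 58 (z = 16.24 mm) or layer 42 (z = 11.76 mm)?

Layer 58 (z = 16.24): the cube (footprint 22.5×19) is included at this height (perimeter 83.00 mm); the r=9 cylinder at (6.5, 1.5) contributes a regular 24-gon of circumradius 9 (perimeter = 2·24·9.000·sin(180°/24) = 56.39 mm); the cone at (-4, 9) (r1=8→r2=7.5) has section circumradius 7.976 here — a regular 24-gon (perimeter = 2·24·7.976·sin(180°/24) = 49.97 mm); the r=4.5 cylinder at (8, 2) gives a regular 24-gon of circumradius 4.5 (constant along its height) (perimeter = 2·24·4.500·sin(180°/24) = 28.19 mm); After the difference (first − rest): starting from the 22.5×19 cube, the r=9 cylinder at (6.5, 1.5) partially overlaps it — only the 138.55 mm² overlap (of its 251.57 mm²) is removed, clipping the outline; the cone at (-4, 9) partially overlaps it — only the 18.71 mm² overlap (of its 197.58 mm²) is removed, clipping the outline; the r=4.5 cylinder at (8, 2) misses the remaining region (no effect) — boundary = 77.37 mm. So its perimeter = 77.37 mm. Layer 42 (z = 11.76): the 22.5×19 cube contributes its full rectangle (perimeter 83.00 mm); the r=9 cylinder at (6.5, 1.5) contributes a regular 24-gon of circumradius 9 (perimeter = 2·24·9.000·sin(180°/24) = 56.39 mm); the cone at (-4, 9) is not intersected at this z (z outside [16, 21]); the cylinder at (8, 2): section is a regular 24-gon, circumradius r=4.5 (perimeter = 2·24·4.500·sin(180°/24) = 28.19 mm); Subtracting the remaining from the first: starting from the 22.5×19 cube, the r=9 cylinder at (6.5, 1.5) partially overlaps it — only the 138.55 mm² overlap (of its 251.57 mm²) is removed, clipping the outline; the r=4.5 cylinder at (8, 2) misses the remaining region (no effect) — boundary = 82.89 mm. So its perimeter = 82.89 mm. Layer 42 is larger (82.89 vs 77.37 mm).

layer 42 (z = 11.76 mm)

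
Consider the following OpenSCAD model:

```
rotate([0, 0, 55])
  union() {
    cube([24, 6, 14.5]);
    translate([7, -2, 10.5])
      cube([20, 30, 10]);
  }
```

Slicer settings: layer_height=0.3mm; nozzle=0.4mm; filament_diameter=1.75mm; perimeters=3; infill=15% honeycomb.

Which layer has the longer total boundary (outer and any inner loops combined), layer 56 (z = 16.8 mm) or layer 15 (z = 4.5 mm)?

layer 56 (z = 16.8 mm)

Layer 56 (z = 16.8): the cube does not reach this height (z outside [0, 14.5]); the cube at (7, -2) (footprint 20×30) is included at this height (perimeter 100.00 mm); Combining (union): only the 20×30 cube at (7, -2) is present, so the union is just that shape — boundary = 100.00 mm; (rotated 55° about Z; rotation is an isometry so areas/perimeters/island counts are preserved). So its perimeter = 100.00 mm. Layer 15 (z = 4.5): the cube (footprint 24×6) is included at this height (perimeter 60.00 mm); the cube at (7, -2) is absent (z outside [10.5, 20.5]); Taking the union: only the 24×6 cube is present, so the union is just that shape — boundary = 60.00 mm; (rotated 55° about Z; rotation is an isometry so areas/perimeters/island counts are preserved). So its perimeter = 60.00 mm. Layer 56 is larger (100.00 vs 60.00 mm).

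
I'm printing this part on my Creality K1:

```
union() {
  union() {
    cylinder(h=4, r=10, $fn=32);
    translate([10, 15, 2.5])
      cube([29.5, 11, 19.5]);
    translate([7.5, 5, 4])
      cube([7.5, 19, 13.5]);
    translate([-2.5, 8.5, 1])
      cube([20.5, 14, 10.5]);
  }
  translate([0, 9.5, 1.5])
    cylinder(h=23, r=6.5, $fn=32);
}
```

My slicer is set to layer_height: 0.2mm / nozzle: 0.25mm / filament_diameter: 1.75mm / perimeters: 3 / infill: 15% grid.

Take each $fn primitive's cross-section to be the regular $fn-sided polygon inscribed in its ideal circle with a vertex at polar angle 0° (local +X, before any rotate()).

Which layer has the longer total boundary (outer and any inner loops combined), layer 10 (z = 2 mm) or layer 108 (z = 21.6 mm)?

layer 108 (z = 21.6 mm)

Layer 10 (z = 2): the r=10 cylinder gives a regular 32-gon of circumradius 10 (constant along its height) (perimeter = 2·32·10.000·sin(180°/32) = 62.73 mm); the cube at (10, 15) does not reach this height (z outside [2.5, 22]); the cube at (7.5, 5) is not intersected at this z (z outside [4, 17.5]); the 20.5×14 cube at (-2.5, 8.5) contributes its full rectangle (perimeter 69.00 mm); Combining (union): the regions partially overlap (shared area 8.58 mm²), so the edge portions inside another operand are dropped and the merged outline is re-measured after clipping — boundary = 114.86 mm; the cylinder at (0, 9.5): section is a regular 32-gon, circumradius r=6.5 (perimeter = 2·32·6.500·sin(180°/32) = 40.78 mm); Taking the union: the regions partially overlap (shared area 111.66 mm²), so the edge portions inside another operand are dropped and the merged outline is re-measured after clipping — boundary = 112.48 mm. So its perimeter = 112.48 mm. Layer 108 (z = 21.6): the cylinder is absent (z outside [0, 4]); the 29.5×11 cube at (10, 15) contributes its full rectangle (perimeter 81.00 mm); the cube at (7.5, 5) is not intersected at this z (z outside [4, 17.5]); the cube at (-2.5, 8.5) is absent (z outside [1, 11.5]); Combining (union): only the 29.5×11 cube at (10, 15) is present, so the union is just that shape — boundary = 81.00 mm; the r=6.5 cylinder at (0, 9.5) gives a regular 32-gon of circumradius 6.5 (constant along its height) (perimeter = 2·32·6.500·sin(180°/32) = 40.78 mm); Combining (union): the 2 present regions are separate (no shared area or edge), so areas and boundary lengths simply add and each stays a separate island — boundary = 121.78 mm. So its perimeter = 121.78 mm. Layer 108 is larger (121.78 vs 112.48 mm).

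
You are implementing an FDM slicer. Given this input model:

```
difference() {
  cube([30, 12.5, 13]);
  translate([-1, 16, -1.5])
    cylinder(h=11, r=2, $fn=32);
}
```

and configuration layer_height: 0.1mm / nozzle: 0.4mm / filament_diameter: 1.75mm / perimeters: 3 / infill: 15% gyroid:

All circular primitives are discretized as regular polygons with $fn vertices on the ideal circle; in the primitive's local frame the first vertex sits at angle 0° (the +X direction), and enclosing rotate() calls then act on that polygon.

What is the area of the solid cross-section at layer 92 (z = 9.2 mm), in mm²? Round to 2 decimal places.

At z = 9.2 mm: the cube is present — its section is the full 30×12.5 rectangle (area 375.00 mm²); the r=2 cylinder at (-1, 16) gives a regular 32-gon of circumradius 2 (constant along its height) (area = (32/2)·2.000²·sin(360°/32) = 12.49 mm²); After the difference (first − rest): starting from the 30×12.5 cube (375.00 mm²), the r=2 cylinder at (-1, 16) misses the remaining region (no effect) — area = 375.00 mm². Overall, the cross-section is a single solid region. Net area = 375.00 mm².

375.00 mm²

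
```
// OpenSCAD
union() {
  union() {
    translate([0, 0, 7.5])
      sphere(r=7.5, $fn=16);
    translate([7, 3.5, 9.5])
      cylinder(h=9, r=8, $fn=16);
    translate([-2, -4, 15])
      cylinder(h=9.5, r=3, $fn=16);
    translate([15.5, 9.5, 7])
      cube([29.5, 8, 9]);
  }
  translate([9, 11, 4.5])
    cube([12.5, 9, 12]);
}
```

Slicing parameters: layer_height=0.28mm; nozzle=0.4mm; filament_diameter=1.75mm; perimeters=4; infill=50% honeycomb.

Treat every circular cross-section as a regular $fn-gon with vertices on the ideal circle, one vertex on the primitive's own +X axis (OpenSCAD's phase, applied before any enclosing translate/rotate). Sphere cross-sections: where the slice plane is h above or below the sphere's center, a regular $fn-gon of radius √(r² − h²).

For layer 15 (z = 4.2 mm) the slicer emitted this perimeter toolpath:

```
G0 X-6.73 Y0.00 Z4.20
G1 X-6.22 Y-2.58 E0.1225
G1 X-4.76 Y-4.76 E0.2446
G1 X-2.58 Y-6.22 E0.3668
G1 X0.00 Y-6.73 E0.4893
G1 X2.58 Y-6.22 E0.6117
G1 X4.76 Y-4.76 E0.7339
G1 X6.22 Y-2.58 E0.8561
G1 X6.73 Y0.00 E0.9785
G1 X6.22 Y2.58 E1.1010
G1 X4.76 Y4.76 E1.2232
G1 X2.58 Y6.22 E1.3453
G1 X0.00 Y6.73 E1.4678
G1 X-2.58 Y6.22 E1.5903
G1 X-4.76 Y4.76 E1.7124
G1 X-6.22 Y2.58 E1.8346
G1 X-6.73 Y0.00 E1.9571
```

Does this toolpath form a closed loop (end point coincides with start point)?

yes

Start point (G0): (-6.73, 0.00). End point (last G1): the path returns to the start — closed.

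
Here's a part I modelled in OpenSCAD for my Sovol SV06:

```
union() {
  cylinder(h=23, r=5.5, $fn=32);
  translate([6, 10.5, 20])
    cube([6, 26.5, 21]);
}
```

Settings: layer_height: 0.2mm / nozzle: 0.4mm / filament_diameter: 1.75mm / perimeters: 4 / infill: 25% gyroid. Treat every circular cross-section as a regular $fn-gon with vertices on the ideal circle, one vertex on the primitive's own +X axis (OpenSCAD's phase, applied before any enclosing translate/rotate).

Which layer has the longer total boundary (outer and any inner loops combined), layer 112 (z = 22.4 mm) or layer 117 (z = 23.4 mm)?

layer 112 (z = 22.4 mm)

Layer 112 (z = 22.4): the cylinder: section is a regular 32-gon, circumradius r=5.5 (perimeter = 2·32·5.500·sin(180°/32) = 34.50 mm); the 6×26.5 cube at (6, 10.5) contributes its full rectangle (perimeter 65.00 mm); Taking the union: the 2 present regions are separate (no shared area or edge), so areas and boundary lengths simply add and each stays a separate island — boundary = 99.50 mm. So its perimeter = 99.50 mm. Layer 117 (z = 23.4): the cylinder does not reach this height (z outside [0, 23]); the cube at (6, 10.5) is present — its section is the full 6×26.5 rectangle (perimeter 65.00 mm); Merging all regions: only the 6×26.5 cube at (6, 10.5) is present, so the union is just that shape — boundary = 65.00 mm. So its perimeter = 65.00 mm. Layer 112 is larger (99.50 vs 65.00 mm).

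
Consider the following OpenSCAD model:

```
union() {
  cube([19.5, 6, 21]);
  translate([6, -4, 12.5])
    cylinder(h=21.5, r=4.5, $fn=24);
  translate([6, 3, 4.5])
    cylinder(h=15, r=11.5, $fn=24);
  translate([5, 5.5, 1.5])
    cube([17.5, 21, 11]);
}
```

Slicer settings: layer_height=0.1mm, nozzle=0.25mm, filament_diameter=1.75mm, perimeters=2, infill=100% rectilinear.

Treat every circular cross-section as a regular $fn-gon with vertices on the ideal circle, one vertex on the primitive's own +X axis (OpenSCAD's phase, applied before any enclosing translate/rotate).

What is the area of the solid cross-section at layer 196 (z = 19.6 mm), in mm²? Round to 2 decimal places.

178.62 mm²

At z = 19.6 mm: the cube is present — its section is the full 19.5×6 rectangle (area 117.00 mm²); the r=4.5 cylinder at (6, -4) contributes a regular 24-gon of circumradius 4.5 (area = (24/2)·4.500²·sin(360°/24) = 62.89 mm²); the cylinder at (6, 3) does not reach this height (z outside [4.5, 19.5]); the cube at (5, 5.5) is absent (z outside [1.5, 12.5]); Merging all regions: the regions partially overlap — summed areas 179.89 mm² minus the doubly-counted overlap 1.28 mm² gives 178.62 mm² — area = 178.62 mm². Overall, the cross-section is a single solid region. Net area = 178.62 mm².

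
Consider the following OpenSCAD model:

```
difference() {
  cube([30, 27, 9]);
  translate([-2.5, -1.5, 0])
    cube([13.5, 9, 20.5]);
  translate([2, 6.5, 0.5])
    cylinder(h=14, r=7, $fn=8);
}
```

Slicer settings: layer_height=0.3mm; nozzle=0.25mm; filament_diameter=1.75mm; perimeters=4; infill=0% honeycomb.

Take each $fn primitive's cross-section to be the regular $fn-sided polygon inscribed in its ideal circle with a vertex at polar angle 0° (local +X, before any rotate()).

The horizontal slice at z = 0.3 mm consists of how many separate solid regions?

1

At z = 0.3 mm: the cube is present — its section is the full 30×27 rectangle; the cube at (-2.5, -1.5) is present — its section is the full 13.5×9 rectangle; the cylinder at (2, 6.5) does not reach this height (z outside [0.5, 14.5]); Taking the first minus the rest: starting from the 30×27 cube, the 13.5×9 cube at (-2.5, -1.5) partially overlaps it — only the 82.50 mm² overlap (of its 121.50 mm²) is removed, clipping the outline — 1 connected region. The result has 1 disconnected region.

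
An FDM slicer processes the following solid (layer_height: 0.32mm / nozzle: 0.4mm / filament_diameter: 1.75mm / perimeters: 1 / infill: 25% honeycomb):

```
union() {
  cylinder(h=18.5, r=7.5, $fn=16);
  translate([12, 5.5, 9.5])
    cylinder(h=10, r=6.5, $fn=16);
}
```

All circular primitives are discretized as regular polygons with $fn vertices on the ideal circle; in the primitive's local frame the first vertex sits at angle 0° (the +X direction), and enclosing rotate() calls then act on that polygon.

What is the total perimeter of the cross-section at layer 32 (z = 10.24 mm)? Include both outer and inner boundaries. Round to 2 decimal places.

79.11 mm

At z = 10.24 mm: the cylinder: section is a regular 16-gon, circumradius r=7.5 (perimeter = 2·16·7.500·sin(180°/16) = 46.82 mm); the r=6.5 cylinder at (12, 5.5) gives a regular 16-gon of circumradius 6.5 (constant along its height) (perimeter = 2·16·6.500·sin(180°/16) = 40.58 mm); Combining (union): the regions partially overlap (shared area 1.62 mm²), so the edge portions inside another operand are dropped and the merged outline is re-measured after clipping — boundary = 79.11 mm. Overall, the cross-section is a single solid region. Total boundary length (outer) = 79.11 mm.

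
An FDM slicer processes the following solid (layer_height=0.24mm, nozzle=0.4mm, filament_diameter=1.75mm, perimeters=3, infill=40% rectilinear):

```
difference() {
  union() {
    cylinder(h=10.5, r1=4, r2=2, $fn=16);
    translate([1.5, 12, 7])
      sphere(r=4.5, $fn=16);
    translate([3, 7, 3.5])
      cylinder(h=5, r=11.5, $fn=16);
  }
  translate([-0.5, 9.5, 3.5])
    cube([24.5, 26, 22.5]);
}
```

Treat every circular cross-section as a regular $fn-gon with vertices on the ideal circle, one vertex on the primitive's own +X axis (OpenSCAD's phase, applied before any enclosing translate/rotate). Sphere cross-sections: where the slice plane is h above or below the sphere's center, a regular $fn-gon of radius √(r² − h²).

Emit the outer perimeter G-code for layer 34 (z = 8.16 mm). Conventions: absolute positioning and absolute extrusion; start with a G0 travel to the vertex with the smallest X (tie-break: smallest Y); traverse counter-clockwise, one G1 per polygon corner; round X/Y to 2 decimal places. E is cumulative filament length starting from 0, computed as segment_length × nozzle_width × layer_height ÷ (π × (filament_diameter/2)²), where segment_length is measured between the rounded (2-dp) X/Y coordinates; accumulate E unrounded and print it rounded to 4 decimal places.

At z = 8.16 mm: the cone contributes a regular 16-gon of circumradius 2.446 (interpolated between r1=4 and r2=2 at t=0.777); the r=4.5 sphere at (1.5, 12) slices to a regular 16-gon of circumradius 4.348 (√(r²−h²) with h=1.16 from center); the cylinder at (3, 7): section is a regular 16-gon, circumradius r=11.5; Merging all regions: the regions partially overlap (shared area 76.19 mm²), so overlapping operands fuse into one piece — 1 connected region; the cube at (-0.5, 9.5) (footprint 24.5×26) is included at this height; After the difference (first − rest): starting from that combined region, the 24.5×26 cube at (-0.5, 9.5) partially overlaps it — only the 103.37 mm² overlap (of its 637.00 mm²) is removed, clipping the outline — 1 connected region. The outline is a single polygon with 15 vertices. Extrusion per mm of travel: 0.4 × 0.24 / (π × 0.875²) = 0.039912. Accumulating E over each segment gives final E = 3.0178.

G0 X-8.50 Y7.00 Z8.16
G1 X-7.62 Y2.60 E0.1791
G1 X-5.13 Y-1.13 E0.3581
G1 X-1.40 Y-3.62 E0.5371
G1 X3.00 Y-4.50 E0.7162
G1 X7.40 Y-3.62 E0.8953
G1 X11.13 Y-1.13 E1.0743
G1 X13.62 Y2.60 E1.2533
G1 X14.50 Y7.00 E1.4323
G1 X14.00 Y9.50 E1.5341
G1 X-0.50 Y9.50 E2.1128
G1 X-0.50 Y17.80 E2.4441
G1 X-1.40 Y17.62 E2.4807
G1 X-5.13 Y15.13 E2.6597
G1 X-7.62 Y11.40 E2.8387
G1 X-8.50 Y7.00 E3.0178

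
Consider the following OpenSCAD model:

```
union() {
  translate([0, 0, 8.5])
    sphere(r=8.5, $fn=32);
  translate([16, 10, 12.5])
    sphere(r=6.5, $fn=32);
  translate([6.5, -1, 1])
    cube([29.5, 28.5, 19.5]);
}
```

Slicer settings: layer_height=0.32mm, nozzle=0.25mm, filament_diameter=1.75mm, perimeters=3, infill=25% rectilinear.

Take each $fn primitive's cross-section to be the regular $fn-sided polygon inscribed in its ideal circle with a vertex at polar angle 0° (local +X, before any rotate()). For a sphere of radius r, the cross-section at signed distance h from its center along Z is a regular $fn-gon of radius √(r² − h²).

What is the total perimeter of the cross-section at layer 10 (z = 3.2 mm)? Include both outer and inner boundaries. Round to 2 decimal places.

At z = 3.2 mm: the r=8.5 sphere contributes a regular 32-gon of circumradius √(8.5²−5.3²) = 6.645 (perimeter = 2·32·6.645·sin(180°/32) = 41.69 mm); the sphere at (16, 10) does not reach this height (|z−center|=9.300 > r=6.5); the 29.5×28.5 cube at (6.5, -1) contributes its full rectangle (perimeter 116.00 mm); Taking the union: the regions partially overlap (shared area 0.20 mm²), so the edge portions inside another operand are dropped and the merged outline is re-measured after clipping — boundary = 152.92 mm. Overall, the cross-section is a single solid region. Total boundary length (outer) = 152.92 mm.

152.92 mm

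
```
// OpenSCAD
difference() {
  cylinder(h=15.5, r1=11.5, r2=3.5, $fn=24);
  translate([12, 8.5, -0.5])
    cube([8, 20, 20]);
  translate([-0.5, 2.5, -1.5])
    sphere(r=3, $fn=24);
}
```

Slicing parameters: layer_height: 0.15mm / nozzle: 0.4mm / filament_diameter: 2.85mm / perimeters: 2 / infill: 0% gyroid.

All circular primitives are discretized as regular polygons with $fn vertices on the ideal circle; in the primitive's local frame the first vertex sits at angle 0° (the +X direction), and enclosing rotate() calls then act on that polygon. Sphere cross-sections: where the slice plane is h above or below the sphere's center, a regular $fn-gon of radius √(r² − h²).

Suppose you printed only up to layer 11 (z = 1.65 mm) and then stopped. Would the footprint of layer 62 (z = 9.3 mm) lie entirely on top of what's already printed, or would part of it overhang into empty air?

entirely on top

Compare the two slices. At z = 1.65: the cone: at t=0.106 of its height the radius interpolates to r₁+(r₂−r₁)t = 10.648, giving a regular 24-gon of that circumradius (area = (24/2)·10.648²·sin(360°/24) = 352.16 mm²); the 8×20 cube at (12, 8.5) contributes its full rectangle (area 160.00 mm²); the sphere at (-0.5, 2.5) is not intersected at this z (|z−center|=3.150 > r=3); Subtracting the remaining from the first: starting from the cone (352.16 mm²), the 8×20 cube at (12, 8.5) misses the remaining region (no effect) — area = 352.16 mm². At z = 9.3: the cone contributes a regular 24-gon of circumradius 6.700 (interpolated between r1=11.5 and r2=3.5 at t=0.600) (area = (24/2)·6.700²·sin(360°/24) = 139.42 mm²); the 8×20 cube at (12, 8.5) contributes its full rectangle (area 160.00 mm²); the sphere at (-0.5, 2.5) is absent (|z−center|=10.800 > r=3); Subtracting the remaining from the first: starting from the cone (139.42 mm²), the 8×20 cube at (12, 8.5) misses the remaining region (no effect) — area = 139.42 mm². Checking containment: the cross-section at z = 9.3 is a subset of the cross-section at z = 1.65.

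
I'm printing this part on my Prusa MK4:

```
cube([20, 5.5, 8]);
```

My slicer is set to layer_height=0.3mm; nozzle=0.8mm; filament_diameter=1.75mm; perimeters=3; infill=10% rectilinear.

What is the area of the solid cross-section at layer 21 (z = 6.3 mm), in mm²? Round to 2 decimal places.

110.00 mm²

At z = 6.3 mm: the cube is present — its section is the full 20×5.5 rectangle (area 110.00 mm²). Overall, the cross-section is a single solid region. Net area = 110.00 mm².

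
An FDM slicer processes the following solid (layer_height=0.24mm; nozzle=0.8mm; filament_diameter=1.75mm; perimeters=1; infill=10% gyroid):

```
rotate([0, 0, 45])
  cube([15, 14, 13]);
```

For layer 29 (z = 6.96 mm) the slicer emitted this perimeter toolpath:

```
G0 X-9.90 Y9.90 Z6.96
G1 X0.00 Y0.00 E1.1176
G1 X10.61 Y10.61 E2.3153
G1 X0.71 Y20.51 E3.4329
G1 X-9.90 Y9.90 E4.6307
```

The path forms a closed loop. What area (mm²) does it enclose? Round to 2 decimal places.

Apply the shoelace formula to the sequence of (X, Y) vertices; enclosed area = 210.08 mm².

210.08 mm²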